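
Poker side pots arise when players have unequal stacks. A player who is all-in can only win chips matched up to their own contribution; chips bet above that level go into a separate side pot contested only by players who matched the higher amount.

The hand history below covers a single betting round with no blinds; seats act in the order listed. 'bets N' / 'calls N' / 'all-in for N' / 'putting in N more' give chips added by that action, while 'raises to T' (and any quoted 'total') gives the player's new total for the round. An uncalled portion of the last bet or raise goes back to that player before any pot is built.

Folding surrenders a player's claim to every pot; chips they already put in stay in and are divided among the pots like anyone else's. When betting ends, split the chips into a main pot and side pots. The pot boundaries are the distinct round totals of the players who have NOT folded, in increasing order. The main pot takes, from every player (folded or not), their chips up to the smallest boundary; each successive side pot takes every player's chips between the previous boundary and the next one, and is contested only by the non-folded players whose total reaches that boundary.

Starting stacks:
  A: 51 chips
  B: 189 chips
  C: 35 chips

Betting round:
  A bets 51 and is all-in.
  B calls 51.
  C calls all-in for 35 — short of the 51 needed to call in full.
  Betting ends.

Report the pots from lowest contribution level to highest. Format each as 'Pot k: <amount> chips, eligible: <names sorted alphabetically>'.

Pot 1: 105 chips, eligible: A, B, C
Pot 2: 32 chips, eligible: A, B

Derivation:
Contributions: A=51, B=51, C=35
Pot levels (distinct totals of non-folded players): 35, 51
Layer 1-35: 35 each from A, B, C = 35*3 = 105 chips; eligible A, B, C
Layer 36-51: 16 each from A, B = 16*2 = 32 chips; eligible A, B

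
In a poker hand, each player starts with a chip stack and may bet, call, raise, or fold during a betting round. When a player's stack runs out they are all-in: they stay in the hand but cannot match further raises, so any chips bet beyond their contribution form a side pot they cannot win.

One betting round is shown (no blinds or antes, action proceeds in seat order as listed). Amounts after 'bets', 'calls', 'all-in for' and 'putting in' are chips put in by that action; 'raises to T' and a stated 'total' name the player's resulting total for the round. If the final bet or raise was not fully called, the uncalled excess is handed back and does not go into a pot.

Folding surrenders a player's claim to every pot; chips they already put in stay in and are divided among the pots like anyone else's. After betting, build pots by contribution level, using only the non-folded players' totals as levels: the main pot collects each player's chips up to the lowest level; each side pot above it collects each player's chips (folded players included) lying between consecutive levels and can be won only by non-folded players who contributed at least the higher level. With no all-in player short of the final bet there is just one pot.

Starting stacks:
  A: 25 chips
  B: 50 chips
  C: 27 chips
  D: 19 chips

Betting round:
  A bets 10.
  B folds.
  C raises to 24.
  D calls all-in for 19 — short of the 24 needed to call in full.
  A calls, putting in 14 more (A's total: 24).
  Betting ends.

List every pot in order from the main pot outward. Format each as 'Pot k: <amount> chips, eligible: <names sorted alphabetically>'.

Pot 1: 57 chips, eligible: A, C, D
Pot 2: 10 chips, eligible: A, C

Derivation:
Contributions: A=24, C=24, D=19
Folded: B
Pot levels (distinct totals of non-folded players): 19, 24
Layer 1-19: 19 each from A, C, D = 19*3 = 57 chips; eligible A, C, D
Layer 20-24: 5 each from A, C = 5*2 = 10 chips; eligible A, C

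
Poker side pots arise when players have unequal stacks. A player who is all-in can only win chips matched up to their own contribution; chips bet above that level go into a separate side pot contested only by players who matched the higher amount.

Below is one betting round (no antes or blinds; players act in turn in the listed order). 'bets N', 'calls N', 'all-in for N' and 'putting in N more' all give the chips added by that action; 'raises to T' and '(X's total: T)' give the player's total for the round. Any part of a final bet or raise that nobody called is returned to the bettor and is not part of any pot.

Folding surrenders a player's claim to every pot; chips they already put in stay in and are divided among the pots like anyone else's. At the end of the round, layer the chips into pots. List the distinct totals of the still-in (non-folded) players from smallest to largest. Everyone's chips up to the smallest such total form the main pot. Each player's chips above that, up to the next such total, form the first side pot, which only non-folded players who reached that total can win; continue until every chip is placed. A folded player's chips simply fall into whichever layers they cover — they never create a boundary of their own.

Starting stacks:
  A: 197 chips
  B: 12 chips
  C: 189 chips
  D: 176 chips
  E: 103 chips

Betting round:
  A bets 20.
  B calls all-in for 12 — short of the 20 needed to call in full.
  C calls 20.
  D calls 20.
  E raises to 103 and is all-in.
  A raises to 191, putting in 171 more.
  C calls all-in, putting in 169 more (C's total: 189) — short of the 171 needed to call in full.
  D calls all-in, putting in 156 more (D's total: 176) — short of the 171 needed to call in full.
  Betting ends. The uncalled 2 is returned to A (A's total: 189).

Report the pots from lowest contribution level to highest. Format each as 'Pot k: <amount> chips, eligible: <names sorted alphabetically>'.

Pot 1: 60 chips, eligible: A, B, C, D, E
Pot 2: 364 chips, eligible: A, C, D, E
Pot 3: 219 chips, eligible: A, C, D
Pot 4: 26 chips, eligible: A, C

Derivation:
Contributions (after 2 returned to A): A=189, B=12, C=189, D=176, E=103
Pot levels (distinct totals of non-folded players): 12, 103, 176, 189
Layer 1-12: 12 each from A, B, C, D, E = 12*5 = 60 chips; eligible A, B, C, D, E
Layer 13-103: 91 each from A, C, D, E = 91*4 = 364 chips; eligible A, C, D, E
Layer 104-176: 73 each from A, C, D = 73*3 = 219 chips; eligible A, C, D
Layer 177-189: 13 each from A, C = 13*2 = 26 chips; eligible A, C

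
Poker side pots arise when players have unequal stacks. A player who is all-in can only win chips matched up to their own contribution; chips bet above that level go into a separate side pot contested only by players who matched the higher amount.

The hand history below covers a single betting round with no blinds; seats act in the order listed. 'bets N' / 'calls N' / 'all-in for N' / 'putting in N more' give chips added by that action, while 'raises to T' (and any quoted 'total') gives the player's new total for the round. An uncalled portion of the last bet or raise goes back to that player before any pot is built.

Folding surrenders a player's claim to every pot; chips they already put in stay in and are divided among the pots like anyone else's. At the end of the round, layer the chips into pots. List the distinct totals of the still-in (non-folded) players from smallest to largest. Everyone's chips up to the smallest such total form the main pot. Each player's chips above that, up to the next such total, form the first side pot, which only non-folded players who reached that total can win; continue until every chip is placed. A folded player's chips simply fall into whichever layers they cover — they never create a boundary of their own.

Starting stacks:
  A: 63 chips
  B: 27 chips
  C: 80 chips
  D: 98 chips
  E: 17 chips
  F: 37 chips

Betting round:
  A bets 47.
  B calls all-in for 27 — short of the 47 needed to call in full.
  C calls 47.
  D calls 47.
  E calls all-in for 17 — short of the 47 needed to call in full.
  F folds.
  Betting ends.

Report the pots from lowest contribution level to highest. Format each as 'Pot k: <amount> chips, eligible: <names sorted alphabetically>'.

Contributions: A=47, B=27, C=47, D=47, E=17
Folded: F
Pot levels (distinct totals of non-folded players): 17, 27, 47
Layer 1-17: 17 each from A, B, C, D, E = 17*5 = 85 chips; eligible A, B, C, D, E
Layer 18-27: 10 each from A, B, C, D = 10*4 = 40 chips; eligible A, B, C, D
Layer 28-47: 20 each from A, C, D = 20*3 = 60 chips; eligible A, C, D

Pot 1: 85 chips, eligible: A, B, C, D, E
Pot 2: 40 chips, eligible: A, B, C, D
Pot 3: 60 chips, eligible: A, C, D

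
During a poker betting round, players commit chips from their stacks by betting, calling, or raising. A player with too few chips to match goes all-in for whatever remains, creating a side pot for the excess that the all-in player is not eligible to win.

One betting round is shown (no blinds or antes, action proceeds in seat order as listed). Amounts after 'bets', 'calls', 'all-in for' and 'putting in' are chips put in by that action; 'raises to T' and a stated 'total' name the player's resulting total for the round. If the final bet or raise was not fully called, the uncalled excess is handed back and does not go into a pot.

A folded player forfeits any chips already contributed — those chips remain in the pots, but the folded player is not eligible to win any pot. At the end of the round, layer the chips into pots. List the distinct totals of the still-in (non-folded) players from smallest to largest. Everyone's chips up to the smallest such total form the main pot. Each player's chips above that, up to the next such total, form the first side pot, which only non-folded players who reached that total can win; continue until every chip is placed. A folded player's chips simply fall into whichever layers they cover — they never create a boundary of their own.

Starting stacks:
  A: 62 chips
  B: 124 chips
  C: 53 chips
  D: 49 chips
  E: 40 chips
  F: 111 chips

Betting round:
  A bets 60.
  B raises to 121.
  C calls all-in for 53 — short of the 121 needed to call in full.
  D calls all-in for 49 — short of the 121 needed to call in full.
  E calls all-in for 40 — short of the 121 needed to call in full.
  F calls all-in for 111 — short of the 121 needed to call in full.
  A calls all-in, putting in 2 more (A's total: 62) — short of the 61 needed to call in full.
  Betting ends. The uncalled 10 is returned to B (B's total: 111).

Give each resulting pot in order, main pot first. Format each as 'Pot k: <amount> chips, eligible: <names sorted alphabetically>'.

Pot 1: 240 chips, eligible: A, B, C, D, E, F
Pot 2: 45 chips, eligible: A, B, C, D, F
Pot 3: 16 chips, eligible: A, B, C, F
Pot 4: 27 chips, eligible: A, B, F
Pot 5: 98 chips, eligible: B, F

Derivation:
Contributions (after 10 returned to B): A=62, B=111, C=53, D=49, E=40, F=111
Pot levels (distinct totals of non-folded players): 40, 49, 53, 62, 111
Layer 1-40: 40 each from A, B, C, D, E, F = 40*6 = 240 chips; eligible A, B, C, D, E, F
Layer 41-49: 9 each from A, B, C, D, F = 9*5 = 45 chips; eligible A, B, C, D, F
Layer 50-53: 4 each from A, B, C, F = 4*4 = 16 chips; eligible A, B, C, F
Layer 54-62: 9 each from A, B, F = 9*3 = 27 chips; eligible A, B, F
Layer 63-111: 49 each from B, F = 49*2 = 98 chips; eligible B, F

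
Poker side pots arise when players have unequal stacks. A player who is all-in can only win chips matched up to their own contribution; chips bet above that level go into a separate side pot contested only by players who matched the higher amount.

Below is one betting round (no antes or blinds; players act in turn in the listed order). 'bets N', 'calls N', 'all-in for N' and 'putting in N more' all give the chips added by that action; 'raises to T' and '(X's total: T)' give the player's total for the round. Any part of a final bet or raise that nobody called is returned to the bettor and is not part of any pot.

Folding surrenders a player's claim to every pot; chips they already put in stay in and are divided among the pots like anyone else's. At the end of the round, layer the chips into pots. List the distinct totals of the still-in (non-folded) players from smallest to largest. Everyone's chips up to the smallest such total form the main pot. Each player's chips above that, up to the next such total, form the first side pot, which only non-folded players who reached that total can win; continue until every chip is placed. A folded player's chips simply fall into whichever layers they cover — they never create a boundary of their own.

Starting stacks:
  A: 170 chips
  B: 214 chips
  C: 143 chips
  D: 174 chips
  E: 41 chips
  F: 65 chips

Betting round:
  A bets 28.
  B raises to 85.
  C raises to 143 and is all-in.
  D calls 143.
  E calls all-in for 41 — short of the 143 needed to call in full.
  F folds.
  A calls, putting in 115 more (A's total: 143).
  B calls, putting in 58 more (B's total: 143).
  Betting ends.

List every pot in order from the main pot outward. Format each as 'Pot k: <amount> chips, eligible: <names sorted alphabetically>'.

Contributions: A=143, B=143, C=143, D=143, E=41
Folded: F
Pot levels (distinct totals of non-folded players): 41, 143
Layer 1-41: 41 each from A, B, C, D, E = 41*5 = 205 chips; eligible A, B, C, D, E
Layer 42-143: 102 each from A, B, C, D = 102*4 = 408 chips; eligible A, B, C, D

Pot 1: 205 chips, eligible: A, B, C, D, E
Pot 2: 408 chips, eligible: A, B, C, D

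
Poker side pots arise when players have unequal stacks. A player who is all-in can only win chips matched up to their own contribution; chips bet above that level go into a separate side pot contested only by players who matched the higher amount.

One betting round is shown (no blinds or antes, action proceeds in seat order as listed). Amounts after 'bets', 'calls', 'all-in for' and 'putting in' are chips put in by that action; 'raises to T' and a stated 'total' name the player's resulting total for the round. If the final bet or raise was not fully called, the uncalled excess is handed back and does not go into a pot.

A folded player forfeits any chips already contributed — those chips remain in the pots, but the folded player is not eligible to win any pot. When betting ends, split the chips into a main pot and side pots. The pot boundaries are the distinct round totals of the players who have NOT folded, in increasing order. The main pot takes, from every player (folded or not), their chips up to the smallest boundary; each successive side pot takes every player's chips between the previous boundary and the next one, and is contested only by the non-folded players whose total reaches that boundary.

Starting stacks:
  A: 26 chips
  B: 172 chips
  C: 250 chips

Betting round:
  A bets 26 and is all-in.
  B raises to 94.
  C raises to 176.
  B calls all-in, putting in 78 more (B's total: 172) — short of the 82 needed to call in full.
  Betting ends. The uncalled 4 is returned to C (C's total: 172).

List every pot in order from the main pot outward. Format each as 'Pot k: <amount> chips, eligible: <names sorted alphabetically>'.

Pot 1: 78 chips, eligible: A, B, C
Pot 2: 292 chips, eligible: B, C

Derivation:
Contributions (after 4 returned to C): A=26, B=172, C=172
Pot levels (distinct totals of non-folded players): 26, 172
Layer 1-26: 26 each from A, B, C = 26*3 = 78 chips; eligible A, B, C
Layer 27-172: 146 each from B, C = 146*2 = 292 chips; eligible B, C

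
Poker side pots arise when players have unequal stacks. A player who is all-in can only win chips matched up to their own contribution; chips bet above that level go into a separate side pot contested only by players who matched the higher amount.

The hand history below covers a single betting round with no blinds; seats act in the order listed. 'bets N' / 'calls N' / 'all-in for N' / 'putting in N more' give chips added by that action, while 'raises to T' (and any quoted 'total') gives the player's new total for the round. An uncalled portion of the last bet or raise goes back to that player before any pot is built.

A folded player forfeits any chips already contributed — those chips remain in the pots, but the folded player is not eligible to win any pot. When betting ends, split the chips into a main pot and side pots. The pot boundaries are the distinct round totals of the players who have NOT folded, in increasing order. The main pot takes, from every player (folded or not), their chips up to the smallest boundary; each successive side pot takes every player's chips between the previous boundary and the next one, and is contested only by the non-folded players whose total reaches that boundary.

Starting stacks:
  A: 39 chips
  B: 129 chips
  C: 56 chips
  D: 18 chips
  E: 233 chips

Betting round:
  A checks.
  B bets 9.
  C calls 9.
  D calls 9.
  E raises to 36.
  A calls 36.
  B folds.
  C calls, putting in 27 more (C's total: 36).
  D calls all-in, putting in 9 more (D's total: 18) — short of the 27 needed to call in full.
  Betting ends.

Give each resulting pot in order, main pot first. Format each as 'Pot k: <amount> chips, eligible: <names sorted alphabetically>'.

Contributions: A=36, B=9, C=36, D=18, E=36
Folded: B
Pot levels (distinct totals of non-folded players): 18, 36
Layer 1-18: A 18 + B 9 + C 18 + D 18 + E 18 = 81 chips; eligible A, C, D, E
Layer 19-36: 18 each from A, C, E = 18*3 = 54 chips; eligible A, C, E

Pot 1: 81 chips, eligible: A, C, D, E
Pot 2: 54 chips, eligible: A, C, E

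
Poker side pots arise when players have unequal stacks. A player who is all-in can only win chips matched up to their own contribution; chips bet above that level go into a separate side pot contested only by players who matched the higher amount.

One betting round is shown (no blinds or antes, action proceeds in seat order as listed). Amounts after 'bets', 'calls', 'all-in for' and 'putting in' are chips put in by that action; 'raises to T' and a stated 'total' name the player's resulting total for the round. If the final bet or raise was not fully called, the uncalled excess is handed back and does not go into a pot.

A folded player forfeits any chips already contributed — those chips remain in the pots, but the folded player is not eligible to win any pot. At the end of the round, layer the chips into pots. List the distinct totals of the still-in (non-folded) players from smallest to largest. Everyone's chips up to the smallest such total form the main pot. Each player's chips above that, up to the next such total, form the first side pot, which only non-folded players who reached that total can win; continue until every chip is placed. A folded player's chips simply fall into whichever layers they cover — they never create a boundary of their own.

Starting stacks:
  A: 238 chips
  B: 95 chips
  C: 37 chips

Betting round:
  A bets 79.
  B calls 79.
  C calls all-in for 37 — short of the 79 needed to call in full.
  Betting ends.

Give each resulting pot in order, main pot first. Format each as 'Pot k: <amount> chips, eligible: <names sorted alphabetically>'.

Contributions: A=79, B=79, C=37
Pot levels (distinct totals of non-folded players): 37, 79
Layer 1-37: 37 each from A, B, C = 37*3 = 111 chips; eligible A, B, C
Layer 38-79: 42 each from A, B = 42*2 = 84 chips; eligible A, B

Pot 1: 111 chips, eligible: A, B, C
Pot 2: 84 chips, eligible: A, B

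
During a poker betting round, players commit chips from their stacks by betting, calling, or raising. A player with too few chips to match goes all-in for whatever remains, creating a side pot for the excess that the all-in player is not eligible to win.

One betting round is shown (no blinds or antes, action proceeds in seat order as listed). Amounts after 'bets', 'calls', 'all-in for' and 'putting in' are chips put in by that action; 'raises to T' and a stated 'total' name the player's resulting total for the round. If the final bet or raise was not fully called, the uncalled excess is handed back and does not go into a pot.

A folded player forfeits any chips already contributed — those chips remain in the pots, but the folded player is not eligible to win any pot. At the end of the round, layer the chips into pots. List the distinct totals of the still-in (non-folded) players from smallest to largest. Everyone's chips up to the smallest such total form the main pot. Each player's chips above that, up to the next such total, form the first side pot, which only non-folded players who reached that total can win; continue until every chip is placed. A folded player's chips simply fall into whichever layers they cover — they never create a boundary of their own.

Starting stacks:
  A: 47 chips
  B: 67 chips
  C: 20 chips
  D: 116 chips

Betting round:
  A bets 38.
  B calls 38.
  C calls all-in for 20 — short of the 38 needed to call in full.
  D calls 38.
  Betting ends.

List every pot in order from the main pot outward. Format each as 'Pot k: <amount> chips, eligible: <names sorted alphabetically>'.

Contributions: A=38, B=38, C=20, D=38
Pot levels (distinct totals of non-folded players): 20, 38
Layer 1-20: 20 each from A, B, C, D = 20*4 = 80 chips; eligible A, B, C, D
Layer 21-38: 18 each from A, B, D = 18*3 = 54 chips; eligible A, B, D

Pot 1: 80 chips, eligible: A, B, C, D
Pot 2: 54 chips, eligible: A, B, D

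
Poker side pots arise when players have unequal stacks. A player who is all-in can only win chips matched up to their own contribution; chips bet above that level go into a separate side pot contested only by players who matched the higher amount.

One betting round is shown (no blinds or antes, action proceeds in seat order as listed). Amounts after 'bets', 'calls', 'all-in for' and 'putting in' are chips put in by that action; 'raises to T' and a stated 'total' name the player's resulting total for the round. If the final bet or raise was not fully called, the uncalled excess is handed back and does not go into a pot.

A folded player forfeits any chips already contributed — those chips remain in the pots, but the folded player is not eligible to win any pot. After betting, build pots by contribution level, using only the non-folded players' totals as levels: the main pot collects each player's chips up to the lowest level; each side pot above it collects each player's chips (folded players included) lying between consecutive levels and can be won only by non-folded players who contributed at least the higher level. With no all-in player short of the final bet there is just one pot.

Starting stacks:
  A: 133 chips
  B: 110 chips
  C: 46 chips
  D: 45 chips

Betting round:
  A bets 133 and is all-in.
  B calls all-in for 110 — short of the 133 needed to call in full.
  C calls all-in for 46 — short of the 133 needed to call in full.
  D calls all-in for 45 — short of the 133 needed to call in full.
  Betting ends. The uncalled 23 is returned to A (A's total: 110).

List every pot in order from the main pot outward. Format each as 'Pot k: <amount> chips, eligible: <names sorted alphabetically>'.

Contributions (after 23 returned to A): A=110, B=110, C=46, D=45
Pot levels (distinct totals of non-folded players): 45, 46, 110
Layer 1-45: 45 each from A, B, C, D = 45*4 = 180 chips; eligible A, B, C, D
Layer 46-46: 1 each from A, B, C = 1*3 = 3 chips; eligible A, B, C
Layer 47-110: 64 each from A, B = 64*2 = 128 chips; eligible A, B

Pot 1: 180 chips, eligible: A, B, C, D
Pot 2: 3 chips, eligible: A, B, C
Pot 3: 128 chips, eligible: A, B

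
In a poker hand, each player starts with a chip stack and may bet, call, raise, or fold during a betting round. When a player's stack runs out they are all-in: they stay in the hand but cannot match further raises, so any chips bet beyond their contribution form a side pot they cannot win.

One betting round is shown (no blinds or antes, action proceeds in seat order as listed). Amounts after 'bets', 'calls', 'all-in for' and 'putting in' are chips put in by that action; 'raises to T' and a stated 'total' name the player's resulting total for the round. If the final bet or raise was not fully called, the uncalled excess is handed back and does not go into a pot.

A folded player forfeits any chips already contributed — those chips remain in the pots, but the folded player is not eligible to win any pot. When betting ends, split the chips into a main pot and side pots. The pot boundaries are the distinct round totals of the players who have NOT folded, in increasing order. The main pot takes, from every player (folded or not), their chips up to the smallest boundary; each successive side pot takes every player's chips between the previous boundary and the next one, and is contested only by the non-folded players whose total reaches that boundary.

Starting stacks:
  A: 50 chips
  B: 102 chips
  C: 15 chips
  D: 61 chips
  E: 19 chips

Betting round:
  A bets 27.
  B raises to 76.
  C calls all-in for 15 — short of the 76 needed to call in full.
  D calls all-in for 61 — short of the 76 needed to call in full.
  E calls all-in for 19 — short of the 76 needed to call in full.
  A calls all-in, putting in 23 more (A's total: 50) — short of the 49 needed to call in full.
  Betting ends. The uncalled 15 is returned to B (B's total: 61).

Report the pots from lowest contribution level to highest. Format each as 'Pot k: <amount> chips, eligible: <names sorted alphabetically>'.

Contributions (after 15 returned to B): A=50, B=61, C=15, D=61, E=19
Pot levels (distinct totals of non-folded players): 15, 19, 50, 61
Layer 1-15: 15 each from A, B, C, D, E = 15*5 = 75 chips; eligible A, B, C, D, E
Layer 16-19: 4 each from A, B, D, E = 4*4 = 16 chips; eligible A, B, D, E
Layer 20-50: 31 each from A, B, D = 31*3 = 93 chips; eligible A, B, D
Layer 51-61: 11 each from B, D = 11*2 = 22 chips; eligible B, D

Pot 1: 75 chips, eligible: A, B, C, D, E
Pot 2: 16 chips, eligible: A, B, D, E
Pot 3: 93 chips, eligible: A, B, D
Pot 4: 22 chips, eligible: B, D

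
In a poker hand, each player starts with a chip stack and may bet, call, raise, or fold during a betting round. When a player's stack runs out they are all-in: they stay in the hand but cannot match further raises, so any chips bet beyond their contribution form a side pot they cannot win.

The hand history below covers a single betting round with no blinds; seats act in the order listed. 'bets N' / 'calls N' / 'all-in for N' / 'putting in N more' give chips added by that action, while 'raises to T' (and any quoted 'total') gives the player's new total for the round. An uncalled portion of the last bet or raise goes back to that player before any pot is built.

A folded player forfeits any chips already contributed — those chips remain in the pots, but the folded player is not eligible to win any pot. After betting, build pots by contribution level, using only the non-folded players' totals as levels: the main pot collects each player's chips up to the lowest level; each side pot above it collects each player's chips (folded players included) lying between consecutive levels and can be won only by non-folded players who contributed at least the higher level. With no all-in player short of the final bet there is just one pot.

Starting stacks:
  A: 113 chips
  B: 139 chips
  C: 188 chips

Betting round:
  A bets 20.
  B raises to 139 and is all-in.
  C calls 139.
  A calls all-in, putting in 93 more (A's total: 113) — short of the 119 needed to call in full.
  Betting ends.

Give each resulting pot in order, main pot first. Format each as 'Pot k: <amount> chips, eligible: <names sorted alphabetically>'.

Contributions: A=113, B=139, C=139
Pot levels (distinct totals of non-folded players): 113, 139
Layer 1-113: 113 each from A, B, C = 113*3 = 339 chips; eligible A, B, C
Layer 114-139: 26 each from B, C = 26*2 = 52 chips; eligible B, C

Pot 1: 339 chips, eligible: A, B, C
Pot 2: 52 chips, eligible: B, C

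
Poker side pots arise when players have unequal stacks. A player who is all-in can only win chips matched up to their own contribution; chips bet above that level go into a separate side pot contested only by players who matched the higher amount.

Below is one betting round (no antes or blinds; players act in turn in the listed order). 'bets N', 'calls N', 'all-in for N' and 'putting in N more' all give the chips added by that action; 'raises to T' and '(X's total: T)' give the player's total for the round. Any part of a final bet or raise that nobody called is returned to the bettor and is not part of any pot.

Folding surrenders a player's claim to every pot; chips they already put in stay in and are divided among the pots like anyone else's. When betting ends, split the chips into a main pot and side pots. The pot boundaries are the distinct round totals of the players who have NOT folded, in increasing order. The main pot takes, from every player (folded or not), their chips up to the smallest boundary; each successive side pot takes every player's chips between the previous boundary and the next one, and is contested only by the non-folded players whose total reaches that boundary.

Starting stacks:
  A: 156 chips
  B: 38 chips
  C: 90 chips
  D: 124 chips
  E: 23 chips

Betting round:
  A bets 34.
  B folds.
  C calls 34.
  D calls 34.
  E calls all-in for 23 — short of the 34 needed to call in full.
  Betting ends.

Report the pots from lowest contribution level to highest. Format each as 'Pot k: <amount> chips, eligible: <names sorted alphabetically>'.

Pot 1: 92 chips, eligible: A, C, D, E
Pot 2: 33 chips, eligible: A, C, D

Derivation:
Contributions: A=34, C=34, D=34, E=23
Folded: B
Pot levels (distinct totals of non-folded players): 23, 34
Layer 1-23: 23 each from A, C, D, E = 23*4 = 92 chips; eligible A, C, D, E
Layer 24-34: 11 each from A, C, D = 11*3 = 33 chips; eligible A, C, D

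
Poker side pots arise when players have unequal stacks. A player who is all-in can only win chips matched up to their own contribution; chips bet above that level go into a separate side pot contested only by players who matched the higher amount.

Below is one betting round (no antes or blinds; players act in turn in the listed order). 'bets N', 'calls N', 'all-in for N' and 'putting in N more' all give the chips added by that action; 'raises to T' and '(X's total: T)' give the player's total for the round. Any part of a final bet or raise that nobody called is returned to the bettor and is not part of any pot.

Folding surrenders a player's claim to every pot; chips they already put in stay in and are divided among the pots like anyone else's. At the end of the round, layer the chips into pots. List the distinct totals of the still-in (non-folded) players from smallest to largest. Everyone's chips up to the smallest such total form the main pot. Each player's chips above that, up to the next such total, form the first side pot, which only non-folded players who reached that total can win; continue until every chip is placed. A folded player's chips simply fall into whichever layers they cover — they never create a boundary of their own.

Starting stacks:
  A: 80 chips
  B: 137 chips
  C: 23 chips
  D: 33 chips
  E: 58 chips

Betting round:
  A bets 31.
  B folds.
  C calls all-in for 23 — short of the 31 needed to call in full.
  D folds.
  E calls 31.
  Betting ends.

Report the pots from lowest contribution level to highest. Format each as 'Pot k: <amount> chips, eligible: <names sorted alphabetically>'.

Pot 1: 69 chips, eligible: A, C, E
Pot 2: 16 chips, eligible: A, E

Derivation:
Contributions: A=31, C=23, E=31
Folded: B, D
Pot levels (distinct totals of non-folded players): 23, 31
Layer 1-23: 23 each from A, C, E = 23*3 = 69 chips; eligible A, C, E
Layer 24-31: 8 each from A, E = 8*2 = 16 chips; eligible A, E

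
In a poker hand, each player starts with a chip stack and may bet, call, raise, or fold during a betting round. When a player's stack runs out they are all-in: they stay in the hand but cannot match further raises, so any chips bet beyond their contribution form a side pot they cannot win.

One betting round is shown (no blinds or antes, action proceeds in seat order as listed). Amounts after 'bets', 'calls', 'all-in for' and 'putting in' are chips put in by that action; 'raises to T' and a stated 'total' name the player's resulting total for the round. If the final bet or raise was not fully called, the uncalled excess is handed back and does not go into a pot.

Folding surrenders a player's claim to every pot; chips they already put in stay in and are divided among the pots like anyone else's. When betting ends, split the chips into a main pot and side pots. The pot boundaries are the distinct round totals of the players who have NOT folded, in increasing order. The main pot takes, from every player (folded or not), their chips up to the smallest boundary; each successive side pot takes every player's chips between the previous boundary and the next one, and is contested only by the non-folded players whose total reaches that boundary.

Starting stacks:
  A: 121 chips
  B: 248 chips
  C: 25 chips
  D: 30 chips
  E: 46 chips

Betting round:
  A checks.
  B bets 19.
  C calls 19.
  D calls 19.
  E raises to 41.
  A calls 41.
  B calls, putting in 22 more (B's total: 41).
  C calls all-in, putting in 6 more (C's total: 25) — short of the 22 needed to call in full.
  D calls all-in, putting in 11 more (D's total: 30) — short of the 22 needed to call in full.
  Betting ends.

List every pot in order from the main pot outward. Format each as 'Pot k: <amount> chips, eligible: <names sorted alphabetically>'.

Contributions: A=41, B=41, C=25, D=30, E=41
Pot levels (distinct totals of non-folded players): 25, 30, 41
Layer 1-25: 25 each from A, B, C, D, E = 25*5 = 125 chips; eligible A, B, C, D, E
Layer 26-30: 5 each from A, B, D, E = 5*4 = 20 chips; eligible A, B, D, E
Layer 31-41: 11 each from A, B, E = 11*3 = 33 chips; eligible A, B, E

Pot 1: 125 chips, eligible: A, B, C, D, E
Pot 2: 20 chips, eligible: A, B, D, E
Pot 3: 33 chips, eligible: A, B, E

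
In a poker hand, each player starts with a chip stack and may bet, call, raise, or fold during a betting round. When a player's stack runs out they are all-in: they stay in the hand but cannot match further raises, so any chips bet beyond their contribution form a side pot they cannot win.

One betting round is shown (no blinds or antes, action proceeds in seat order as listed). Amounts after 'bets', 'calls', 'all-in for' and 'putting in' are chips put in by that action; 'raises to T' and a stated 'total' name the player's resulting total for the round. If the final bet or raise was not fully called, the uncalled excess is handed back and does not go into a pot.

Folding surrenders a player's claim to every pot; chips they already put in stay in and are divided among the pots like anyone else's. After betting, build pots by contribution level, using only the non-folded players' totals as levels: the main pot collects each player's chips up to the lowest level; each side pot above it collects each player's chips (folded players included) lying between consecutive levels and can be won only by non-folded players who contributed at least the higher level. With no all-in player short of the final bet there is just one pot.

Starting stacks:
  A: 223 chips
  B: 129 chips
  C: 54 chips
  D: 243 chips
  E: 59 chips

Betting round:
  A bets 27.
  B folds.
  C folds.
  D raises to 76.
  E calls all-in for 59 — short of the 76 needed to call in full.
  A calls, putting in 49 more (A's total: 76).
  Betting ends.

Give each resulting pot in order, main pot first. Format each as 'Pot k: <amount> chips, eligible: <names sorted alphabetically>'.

Contributions: A=76, D=76, E=59
Folded: B, C
Pot levels (distinct totals of non-folded players): 59, 76
Layer 1-59: 59 each from A, D, E = 59*3 = 177 chips; eligible A, D, E
Layer 60-76: 17 each from A, D = 17*2 = 34 chips; eligible A, D

Pot 1: 177 chips, eligible: A, D, E
Pot 2: 34 chips, eligible: A, D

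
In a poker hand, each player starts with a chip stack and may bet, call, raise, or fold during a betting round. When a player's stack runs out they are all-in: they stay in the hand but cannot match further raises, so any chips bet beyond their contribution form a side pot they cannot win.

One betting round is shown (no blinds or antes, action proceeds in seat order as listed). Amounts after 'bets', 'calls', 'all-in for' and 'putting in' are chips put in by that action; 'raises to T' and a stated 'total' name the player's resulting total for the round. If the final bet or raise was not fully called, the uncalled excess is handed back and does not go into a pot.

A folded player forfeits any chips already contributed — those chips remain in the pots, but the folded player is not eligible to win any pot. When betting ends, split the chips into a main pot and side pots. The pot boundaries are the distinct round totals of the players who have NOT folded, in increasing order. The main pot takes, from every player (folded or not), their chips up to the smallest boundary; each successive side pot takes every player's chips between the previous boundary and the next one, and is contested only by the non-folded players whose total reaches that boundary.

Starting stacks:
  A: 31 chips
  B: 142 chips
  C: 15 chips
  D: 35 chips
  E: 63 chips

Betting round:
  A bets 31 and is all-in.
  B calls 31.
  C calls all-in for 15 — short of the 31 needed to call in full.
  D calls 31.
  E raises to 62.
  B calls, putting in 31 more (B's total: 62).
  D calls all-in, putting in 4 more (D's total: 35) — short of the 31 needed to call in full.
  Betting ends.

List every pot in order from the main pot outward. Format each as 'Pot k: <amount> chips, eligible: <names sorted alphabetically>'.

Pot 1: 75 chips, eligible: A, B, C, D, E
Pot 2: 64 chips, eligible: A, B, D, E
Pot 3: 12 chips, eligible: B, D, E
Pot 4: 54 chips, eligible: B, E

Derivation:
Contributions: A=31, B=62, C=15, D=35, E=62
Pot levels (distinct totals of non-folded players): 15, 31, 35, 62
Layer 1-15: 15 each from A, B, C, D, E = 15*5 = 75 chips; eligible A, B, C, D, E
Layer 16-31: 16 each from A, B, D, E = 16*4 = 64 chips; eligible A, B, D, E
Layer 32-35: 4 each from B, D, E = 4*3 = 12 chips; eligible B, D, E
Layer 36-62: 27 each from B, E = 27*2 = 54 chips; eligible B, E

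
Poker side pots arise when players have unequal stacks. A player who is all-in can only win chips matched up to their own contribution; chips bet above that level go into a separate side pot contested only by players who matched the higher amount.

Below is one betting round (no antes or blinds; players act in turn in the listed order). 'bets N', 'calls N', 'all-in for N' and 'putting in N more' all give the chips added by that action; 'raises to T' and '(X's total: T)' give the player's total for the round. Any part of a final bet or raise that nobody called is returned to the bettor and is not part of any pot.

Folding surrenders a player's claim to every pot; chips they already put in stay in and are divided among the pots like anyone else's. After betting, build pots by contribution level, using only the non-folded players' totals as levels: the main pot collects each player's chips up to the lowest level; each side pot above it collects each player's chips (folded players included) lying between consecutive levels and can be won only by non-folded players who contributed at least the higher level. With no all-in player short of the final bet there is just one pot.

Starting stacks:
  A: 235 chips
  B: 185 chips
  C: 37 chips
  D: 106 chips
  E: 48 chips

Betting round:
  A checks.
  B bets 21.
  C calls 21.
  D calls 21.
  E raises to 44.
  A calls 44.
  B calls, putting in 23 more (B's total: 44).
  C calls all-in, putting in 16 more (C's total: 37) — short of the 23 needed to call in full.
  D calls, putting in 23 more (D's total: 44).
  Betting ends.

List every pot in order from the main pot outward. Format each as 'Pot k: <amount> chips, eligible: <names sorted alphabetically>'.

Contributions: A=44, B=44, C=37, D=44, E=44
Pot levels (distinct totals of non-folded players): 37, 44
Layer 1-37: 37 each from A, B, C, D, E = 37*5 = 185 chips; eligible A, B, C, D, E
Layer 38-44: 7 each from A, B, D, E = 7*4 = 28 chips; eligible A, B, D, E

Pot 1: 185 chips, eligible: A, B, C, D, E
Pot 2: 28 chips, eligible: A, B, D, E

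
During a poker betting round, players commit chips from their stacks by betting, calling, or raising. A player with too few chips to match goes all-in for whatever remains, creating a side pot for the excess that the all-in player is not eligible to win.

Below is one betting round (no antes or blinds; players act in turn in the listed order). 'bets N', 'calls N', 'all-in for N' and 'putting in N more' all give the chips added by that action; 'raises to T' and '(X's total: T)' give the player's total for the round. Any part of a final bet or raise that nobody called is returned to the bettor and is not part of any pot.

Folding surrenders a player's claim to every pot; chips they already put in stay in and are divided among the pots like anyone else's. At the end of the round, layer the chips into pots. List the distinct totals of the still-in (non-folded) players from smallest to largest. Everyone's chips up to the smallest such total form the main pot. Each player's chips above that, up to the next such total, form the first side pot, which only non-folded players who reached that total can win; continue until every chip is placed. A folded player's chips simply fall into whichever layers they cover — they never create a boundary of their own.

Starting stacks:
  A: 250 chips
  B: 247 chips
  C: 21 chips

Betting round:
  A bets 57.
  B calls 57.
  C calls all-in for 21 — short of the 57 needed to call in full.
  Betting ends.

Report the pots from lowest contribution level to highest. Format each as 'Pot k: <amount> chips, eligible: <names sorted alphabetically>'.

Contributions: A=57, B=57, C=21
Pot levels (distinct totals of non-folded players): 21, 57
Layer 1-21: 21 each from A, B, C = 21*3 = 63 chips; eligible A, B, C
Layer 22-57: 36 each from A, B = 36*2 = 72 chips; eligible A, B

Pot 1: 63 chips, eligible: A, B, C
Pot 2: 72 chips, eligible: A, B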